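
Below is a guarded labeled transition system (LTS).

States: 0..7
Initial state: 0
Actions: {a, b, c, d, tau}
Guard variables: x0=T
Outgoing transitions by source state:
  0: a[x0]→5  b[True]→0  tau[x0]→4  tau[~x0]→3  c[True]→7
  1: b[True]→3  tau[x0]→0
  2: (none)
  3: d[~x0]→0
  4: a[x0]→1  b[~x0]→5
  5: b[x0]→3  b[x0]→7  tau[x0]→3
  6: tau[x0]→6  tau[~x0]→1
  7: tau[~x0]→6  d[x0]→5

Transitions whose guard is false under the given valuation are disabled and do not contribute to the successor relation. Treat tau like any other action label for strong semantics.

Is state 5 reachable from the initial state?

Guard filter leaves 12 enabled edge(s).
depth 0: {0}
depth 1: {4,5,7}  now seen {0,4,5,7}
depth 2: {1,3}  now seen {0,1,3,4,5,7}
Reach set: {0,1,3,4,5,7}
Path to 5: a

Answer: REACHABLE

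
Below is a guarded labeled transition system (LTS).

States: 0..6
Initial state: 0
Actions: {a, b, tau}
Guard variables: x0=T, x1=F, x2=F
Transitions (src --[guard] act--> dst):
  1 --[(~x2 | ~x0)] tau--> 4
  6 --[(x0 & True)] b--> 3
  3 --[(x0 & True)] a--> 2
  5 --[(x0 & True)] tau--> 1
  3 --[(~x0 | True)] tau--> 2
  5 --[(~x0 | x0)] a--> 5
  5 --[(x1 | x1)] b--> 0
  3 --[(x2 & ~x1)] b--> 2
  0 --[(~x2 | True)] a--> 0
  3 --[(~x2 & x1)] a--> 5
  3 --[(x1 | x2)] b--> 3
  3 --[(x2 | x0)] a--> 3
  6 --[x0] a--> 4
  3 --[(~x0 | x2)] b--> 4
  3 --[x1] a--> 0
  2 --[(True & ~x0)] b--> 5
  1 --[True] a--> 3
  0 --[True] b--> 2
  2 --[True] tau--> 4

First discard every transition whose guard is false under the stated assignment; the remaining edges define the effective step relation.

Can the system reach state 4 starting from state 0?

Answer: REACHABLE

Working:
After dropping false guards: 12 live edges.
depth 0: {0}
depth 1: {2}  now seen {0,2}
depth 2: {4}  now seen {0,2,4}
Reachable = {0,2,4}
Path to 4: b·tau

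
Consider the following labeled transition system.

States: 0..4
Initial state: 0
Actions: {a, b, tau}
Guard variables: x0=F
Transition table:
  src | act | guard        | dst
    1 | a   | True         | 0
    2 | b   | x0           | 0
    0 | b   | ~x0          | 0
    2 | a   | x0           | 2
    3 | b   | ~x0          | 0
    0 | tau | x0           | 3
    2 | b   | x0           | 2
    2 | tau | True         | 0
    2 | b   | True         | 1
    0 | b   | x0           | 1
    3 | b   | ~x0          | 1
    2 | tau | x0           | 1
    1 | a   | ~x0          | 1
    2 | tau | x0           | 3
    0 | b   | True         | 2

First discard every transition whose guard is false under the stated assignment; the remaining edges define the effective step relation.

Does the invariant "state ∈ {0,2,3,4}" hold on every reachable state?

Inv-set: {0,2,3,4}
R = {0,1,2}
  0: safe
  1: VIOLATES
  2: safe
counterexample path to 1: b·b

Answer: INVARIANT VIOLATED at state 1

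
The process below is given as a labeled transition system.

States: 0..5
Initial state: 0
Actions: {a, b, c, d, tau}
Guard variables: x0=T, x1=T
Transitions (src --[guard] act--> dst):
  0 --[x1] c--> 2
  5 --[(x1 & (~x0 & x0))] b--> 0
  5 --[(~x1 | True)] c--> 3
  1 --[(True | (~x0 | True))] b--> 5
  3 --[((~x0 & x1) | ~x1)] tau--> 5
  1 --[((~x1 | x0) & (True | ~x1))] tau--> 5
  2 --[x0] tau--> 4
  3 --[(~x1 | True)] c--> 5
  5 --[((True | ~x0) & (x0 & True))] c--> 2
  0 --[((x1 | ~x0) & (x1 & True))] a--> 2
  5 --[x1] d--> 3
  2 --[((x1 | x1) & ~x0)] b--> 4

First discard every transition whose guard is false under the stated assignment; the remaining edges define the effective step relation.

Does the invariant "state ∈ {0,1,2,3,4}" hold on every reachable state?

Answer: INVARIANT HOLDS

Analysis:
Allowed set {0,1,2,3,4}
R = {0,2,4}
  0: ok
  2: ok
  4: ok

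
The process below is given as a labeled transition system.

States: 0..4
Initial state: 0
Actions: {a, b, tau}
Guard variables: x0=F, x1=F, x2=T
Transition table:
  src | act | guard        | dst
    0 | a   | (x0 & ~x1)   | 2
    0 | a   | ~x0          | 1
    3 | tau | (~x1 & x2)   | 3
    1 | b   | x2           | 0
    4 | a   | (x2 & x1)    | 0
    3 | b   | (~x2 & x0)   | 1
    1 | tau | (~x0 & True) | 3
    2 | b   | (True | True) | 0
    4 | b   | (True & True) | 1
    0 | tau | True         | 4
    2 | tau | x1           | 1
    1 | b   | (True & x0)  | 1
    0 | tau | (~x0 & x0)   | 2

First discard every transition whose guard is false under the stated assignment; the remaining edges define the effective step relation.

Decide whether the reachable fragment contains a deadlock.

Answer: DEADLOCK-FREE

Trace:
Reach set: {0,1,3,4}
  0: a→1  tau→4  [deg 2]
  1: b→0  tau→3  [deg 2]
  3: tau→3  [deg 1]
  4: b→1  [deg 1]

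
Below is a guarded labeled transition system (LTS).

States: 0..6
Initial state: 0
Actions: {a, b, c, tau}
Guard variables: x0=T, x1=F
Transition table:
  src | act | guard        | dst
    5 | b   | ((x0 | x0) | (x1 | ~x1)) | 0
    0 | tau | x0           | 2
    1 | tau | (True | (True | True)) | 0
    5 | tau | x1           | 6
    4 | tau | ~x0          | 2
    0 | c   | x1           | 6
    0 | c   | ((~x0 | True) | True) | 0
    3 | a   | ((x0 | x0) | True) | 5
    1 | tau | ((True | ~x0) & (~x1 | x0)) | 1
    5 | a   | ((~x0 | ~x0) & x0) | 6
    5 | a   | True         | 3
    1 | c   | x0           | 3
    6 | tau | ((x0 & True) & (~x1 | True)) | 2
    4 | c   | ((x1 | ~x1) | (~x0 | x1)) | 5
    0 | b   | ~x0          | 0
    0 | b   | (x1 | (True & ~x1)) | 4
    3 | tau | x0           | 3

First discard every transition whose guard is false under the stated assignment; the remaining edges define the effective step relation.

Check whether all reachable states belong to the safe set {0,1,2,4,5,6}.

Inv-set: {0,1,2,4,5,6}
Reach set: {0,2,3,4,5}
  0: ok
  2: ok
  3: ✗ unsafe
  4: ok
  5: ok
reach 3 via b·c·a — violates

Answer: INVARIANT VIOLATED at state 3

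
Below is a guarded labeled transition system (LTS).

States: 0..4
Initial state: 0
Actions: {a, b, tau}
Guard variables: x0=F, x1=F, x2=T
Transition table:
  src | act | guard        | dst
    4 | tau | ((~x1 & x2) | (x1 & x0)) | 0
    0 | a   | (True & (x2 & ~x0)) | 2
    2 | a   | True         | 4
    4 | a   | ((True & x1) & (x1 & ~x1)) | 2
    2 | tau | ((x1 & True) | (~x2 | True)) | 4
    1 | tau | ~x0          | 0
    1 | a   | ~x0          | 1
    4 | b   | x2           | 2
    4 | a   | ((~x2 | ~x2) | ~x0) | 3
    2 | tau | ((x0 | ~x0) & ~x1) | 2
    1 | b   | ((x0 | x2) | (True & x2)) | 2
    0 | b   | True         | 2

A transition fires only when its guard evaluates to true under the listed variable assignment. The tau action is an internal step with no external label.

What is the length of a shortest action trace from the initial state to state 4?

Answer: 2

Analysis:
Breadth-first toward 4:
  Layer 0: {0}
  Layer 1: {2}
  Layer 2: {4}
first hit 4 at d=2 via a·a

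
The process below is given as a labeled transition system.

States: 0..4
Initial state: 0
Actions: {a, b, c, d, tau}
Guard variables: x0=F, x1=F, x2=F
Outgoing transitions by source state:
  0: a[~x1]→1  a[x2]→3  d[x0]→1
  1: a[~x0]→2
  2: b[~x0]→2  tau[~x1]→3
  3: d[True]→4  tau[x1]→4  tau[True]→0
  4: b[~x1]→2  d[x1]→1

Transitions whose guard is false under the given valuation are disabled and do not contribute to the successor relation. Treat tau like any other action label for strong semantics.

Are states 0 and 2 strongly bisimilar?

Answer: NOT BISIMILAR

Analysis:
Compute ~ classes (split until stable):
  P[0] = {{0,1,2,3,4}}
  P[1] = {{0,1},{2},{3},{4}}
  P[2] = {{0},{1},{2},{3},{4}}
5 equivalence class(es) (converged in 3)
class of 0: {0}; class of 2: {2}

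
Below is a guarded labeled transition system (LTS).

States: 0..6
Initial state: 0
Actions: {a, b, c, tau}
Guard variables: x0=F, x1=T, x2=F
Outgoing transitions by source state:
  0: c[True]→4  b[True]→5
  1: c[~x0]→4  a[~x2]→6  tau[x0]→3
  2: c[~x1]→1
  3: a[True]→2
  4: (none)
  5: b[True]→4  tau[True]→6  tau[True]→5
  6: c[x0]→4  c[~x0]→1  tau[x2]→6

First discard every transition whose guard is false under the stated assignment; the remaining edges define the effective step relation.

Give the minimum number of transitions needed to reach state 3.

Answer: UNREACHABLE

Working:
BFS to 3:
  Layer 0: {0}
  Layer 1: {4,5}
  Layer 2: {6}
  Layer 3: {1}
3 never appears.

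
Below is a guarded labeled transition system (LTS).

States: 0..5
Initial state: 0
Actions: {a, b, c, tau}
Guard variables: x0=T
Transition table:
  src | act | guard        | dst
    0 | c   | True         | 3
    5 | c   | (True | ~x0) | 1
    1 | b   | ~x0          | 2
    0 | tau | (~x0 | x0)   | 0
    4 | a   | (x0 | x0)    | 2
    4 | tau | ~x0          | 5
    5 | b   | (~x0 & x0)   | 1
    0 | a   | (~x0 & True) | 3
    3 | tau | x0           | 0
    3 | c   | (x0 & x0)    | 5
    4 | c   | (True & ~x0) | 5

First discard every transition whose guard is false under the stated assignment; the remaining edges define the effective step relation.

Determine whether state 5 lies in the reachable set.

6 transition(s) survive guard evaluation.
depth 0: {0}
depth 1: {3}  cumulative {0,3}
depth 2: {5}  cumulative {0,3,5}
depth 3: {1}  cumulative {0,1,3,5}
Reach set: {0,1,3,5}
trace reaching 5: c·c

Answer: REACHABLE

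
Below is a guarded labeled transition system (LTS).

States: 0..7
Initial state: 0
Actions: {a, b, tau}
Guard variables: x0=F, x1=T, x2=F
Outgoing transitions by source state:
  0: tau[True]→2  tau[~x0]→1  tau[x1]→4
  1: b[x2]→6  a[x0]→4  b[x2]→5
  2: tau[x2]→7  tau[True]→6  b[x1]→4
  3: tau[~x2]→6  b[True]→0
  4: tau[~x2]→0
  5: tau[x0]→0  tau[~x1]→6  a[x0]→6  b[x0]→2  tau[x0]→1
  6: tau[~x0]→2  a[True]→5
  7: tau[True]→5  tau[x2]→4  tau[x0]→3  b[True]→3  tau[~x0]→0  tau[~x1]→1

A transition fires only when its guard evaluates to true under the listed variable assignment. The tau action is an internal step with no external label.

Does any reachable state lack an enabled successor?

R = {0,1,2,4,5,6}
  0: tau→1  tau→2  tau→4  [3 exit(s)]
  1: ∅  [STUCK]
  2: b→4  tau→6  [2 exit(s)]
  4: tau→0  [1 exit(s)]
  5: ∅  [STUCK]
  6: a→5  tau→2  [2 exit(s)]
witness 1: tau

Answer: DEADLOCK at state 1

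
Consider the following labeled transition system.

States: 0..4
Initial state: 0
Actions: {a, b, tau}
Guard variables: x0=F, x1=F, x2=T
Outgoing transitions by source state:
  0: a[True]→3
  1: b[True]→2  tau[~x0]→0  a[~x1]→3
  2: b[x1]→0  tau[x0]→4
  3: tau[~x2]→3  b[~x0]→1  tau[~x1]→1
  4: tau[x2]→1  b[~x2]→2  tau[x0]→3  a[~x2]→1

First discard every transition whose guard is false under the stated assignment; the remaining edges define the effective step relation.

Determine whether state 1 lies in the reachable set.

Answer: REACHABLE

Working:
7 transition(s) survive guard evaluation.
Layer 0: {0}
Layer 1: {3}  cumulative {0,3}
Layer 2: {1}  cumulative {0,1,3}
Layer 3: {2}  cumulative {0,1,2,3}
Reachable = {0,1,2,3}
Path to 1: a·b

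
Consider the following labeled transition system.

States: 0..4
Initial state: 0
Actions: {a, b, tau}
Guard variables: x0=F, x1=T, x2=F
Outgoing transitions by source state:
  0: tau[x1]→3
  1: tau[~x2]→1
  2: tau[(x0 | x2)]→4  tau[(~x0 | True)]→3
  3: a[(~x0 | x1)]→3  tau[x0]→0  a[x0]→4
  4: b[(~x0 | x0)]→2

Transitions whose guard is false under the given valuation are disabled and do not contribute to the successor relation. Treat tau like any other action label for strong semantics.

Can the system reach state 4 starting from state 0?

Answer: UNREACHABLE

Trace:
After dropping false guards: 5 live edges.
Layer 0: {0}
Layer 1: {3}  total {0,3}
Reach set: {0,3}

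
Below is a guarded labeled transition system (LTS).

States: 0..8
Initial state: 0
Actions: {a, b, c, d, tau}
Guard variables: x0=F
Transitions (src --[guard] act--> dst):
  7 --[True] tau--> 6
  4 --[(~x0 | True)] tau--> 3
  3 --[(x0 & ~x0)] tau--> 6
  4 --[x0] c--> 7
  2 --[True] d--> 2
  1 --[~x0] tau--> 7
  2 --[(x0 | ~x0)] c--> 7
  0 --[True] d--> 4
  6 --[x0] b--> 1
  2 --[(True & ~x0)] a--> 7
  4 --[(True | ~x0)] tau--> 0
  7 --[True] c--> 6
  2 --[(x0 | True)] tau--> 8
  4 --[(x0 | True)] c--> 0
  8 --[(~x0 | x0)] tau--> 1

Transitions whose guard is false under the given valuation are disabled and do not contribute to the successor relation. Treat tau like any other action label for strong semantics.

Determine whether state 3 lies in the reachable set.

12 transition(s) survive guard evaluation.
L0 = {0}
L1 = {4}  now seen {0,4}
L2 = {3}  now seen {0,3,4}
R = {0,3,4}
Path to 3: d·tau

Answer: REACHABLE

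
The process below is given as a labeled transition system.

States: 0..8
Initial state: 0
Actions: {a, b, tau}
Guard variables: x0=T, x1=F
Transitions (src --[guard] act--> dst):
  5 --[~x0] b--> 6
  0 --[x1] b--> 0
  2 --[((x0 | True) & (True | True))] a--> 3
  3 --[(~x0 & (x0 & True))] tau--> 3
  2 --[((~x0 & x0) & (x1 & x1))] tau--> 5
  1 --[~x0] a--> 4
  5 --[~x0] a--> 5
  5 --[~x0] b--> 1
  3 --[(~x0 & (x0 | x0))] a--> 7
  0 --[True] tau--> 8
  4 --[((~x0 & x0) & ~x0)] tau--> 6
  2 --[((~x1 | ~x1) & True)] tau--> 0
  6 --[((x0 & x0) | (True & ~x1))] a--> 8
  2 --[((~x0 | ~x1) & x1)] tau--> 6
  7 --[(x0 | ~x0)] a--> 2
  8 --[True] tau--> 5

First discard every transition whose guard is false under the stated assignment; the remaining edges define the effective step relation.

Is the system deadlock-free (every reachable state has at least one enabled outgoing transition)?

Reach set: {0,5,8}
  0: tau→8  [deg 1]
  5: ∅  [no exit]
  8: tau→5  [deg 1]
Path to 5: tau·tau

Answer: DEADLOCK at state 5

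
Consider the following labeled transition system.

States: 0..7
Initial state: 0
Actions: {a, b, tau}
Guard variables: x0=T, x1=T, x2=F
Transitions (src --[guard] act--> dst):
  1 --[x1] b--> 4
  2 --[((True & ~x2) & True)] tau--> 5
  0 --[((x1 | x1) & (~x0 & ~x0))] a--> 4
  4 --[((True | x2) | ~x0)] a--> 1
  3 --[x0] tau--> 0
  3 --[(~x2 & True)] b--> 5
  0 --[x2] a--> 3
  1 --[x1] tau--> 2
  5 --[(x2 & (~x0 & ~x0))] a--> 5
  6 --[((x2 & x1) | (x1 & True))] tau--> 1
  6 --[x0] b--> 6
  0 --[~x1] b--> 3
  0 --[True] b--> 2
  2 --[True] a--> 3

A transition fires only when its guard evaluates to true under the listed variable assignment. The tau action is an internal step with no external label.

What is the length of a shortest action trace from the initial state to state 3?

Answer: 2

Trace:
Layered search for 3:
  L0 = {0}
  L1 = {2}
  L2 = {3,5}
depth(3)=2, e.g. b·a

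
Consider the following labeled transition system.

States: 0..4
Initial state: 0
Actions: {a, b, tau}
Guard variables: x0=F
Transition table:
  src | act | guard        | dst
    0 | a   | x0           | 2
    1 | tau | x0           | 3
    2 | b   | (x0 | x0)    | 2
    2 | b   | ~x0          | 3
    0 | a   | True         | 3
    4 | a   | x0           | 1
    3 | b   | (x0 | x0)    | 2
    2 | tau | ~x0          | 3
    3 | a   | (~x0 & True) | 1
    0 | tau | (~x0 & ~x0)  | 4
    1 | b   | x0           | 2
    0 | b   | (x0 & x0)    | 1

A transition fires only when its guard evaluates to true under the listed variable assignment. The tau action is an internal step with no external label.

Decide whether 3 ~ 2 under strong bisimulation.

Refine partition for ~:
  round 0: {{0,1,2,3,4}}
  round 1: {{0},{1,4},{2},{3}}
Fixed point at round 2; 4 class(es).
3∈{3}, 2∈{2}

Answer: NOT BISIMILAR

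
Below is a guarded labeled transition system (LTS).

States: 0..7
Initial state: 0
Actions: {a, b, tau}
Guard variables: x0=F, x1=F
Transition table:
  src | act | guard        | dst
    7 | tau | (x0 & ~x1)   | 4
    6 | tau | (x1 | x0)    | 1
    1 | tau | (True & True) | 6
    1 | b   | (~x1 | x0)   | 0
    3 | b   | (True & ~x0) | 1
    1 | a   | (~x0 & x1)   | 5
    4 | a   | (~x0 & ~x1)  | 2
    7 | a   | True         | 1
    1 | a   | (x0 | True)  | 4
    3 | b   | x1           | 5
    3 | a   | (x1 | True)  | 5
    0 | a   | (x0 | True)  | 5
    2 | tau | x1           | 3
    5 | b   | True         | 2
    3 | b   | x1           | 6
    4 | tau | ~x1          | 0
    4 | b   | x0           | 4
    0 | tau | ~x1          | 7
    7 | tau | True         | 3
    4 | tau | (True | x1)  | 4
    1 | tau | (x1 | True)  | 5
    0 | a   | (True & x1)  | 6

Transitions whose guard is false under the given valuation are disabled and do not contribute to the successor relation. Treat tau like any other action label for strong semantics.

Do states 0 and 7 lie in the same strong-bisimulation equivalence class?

Compute ~ classes (split until stable):
  π0 = {{0,1,2,3,4,5,6,7}}
  π1 = {{0,4,7},{1},{2,6},{3},{5}}
  π2 = {{0},{1},{2,6},{3},{4},{5},{7}}
stable after 3 split(s): 7 block(s)
[0]={0}  [7]={7}

Answer: NOT BISIMILAR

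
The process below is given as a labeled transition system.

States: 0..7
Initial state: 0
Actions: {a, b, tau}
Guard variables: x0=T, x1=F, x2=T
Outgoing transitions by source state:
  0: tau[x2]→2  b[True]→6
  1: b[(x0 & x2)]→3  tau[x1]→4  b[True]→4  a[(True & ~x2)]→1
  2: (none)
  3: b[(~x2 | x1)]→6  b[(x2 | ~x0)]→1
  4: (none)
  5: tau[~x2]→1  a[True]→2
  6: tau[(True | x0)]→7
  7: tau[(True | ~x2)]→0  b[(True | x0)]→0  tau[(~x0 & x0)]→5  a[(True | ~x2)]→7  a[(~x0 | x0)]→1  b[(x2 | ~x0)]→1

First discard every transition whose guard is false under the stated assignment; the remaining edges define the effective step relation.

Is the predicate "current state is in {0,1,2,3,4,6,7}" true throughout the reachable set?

Inv-set: {0,1,2,3,4,6,7}
Reach set: {0,1,2,3,4,6,7}
  0: safe
  1: safe
  2: safe
  3: safe
  4: safe
  6: safe
  7: safe

Answer: INVARIANT HOLDS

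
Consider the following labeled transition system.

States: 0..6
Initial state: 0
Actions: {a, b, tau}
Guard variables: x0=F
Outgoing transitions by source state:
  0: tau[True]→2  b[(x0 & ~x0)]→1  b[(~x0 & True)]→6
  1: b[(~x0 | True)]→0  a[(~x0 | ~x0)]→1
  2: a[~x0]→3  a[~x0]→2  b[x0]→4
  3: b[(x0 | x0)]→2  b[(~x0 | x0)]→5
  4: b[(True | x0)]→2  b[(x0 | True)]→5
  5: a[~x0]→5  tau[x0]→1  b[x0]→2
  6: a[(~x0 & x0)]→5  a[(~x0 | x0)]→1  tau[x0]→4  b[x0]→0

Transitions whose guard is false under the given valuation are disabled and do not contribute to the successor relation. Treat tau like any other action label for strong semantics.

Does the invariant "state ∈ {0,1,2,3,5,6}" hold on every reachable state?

Answer: INVARIANT HOLDS

Trace:
Safe = {0,1,2,3,5,6}
R = {0,1,2,3,5,6}
  0: ✓
  1: ✓
  2: ✓
  3: ✓
  5: ✓
  6: ✓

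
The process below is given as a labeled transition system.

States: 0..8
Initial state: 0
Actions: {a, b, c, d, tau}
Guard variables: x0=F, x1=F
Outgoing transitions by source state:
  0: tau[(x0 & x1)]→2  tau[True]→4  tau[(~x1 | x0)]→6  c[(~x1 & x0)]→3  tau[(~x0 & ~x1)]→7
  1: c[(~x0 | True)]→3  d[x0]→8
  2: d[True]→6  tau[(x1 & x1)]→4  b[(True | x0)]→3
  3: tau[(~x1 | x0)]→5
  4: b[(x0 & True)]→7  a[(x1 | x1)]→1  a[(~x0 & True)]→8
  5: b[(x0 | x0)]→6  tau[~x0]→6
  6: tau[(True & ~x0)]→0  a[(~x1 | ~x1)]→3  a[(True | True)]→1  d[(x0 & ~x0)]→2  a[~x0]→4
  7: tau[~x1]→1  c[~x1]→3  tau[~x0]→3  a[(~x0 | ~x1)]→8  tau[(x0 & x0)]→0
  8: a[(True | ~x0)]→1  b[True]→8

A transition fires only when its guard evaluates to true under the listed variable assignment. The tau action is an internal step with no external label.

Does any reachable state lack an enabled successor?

Reachable = {0,1,3,4,5,6,7,8}
  0: tau→4  tau→6  tau→7  [3 out]
  1: c→3  [1 out]
  3: tau→5  [1 out]
  4: a→8  [1 out]
  5: tau→6  [1 out]
  6: a→1  a→3  a→4  tau→0  [4 out]
  7: a→8  c→3  tau→1  tau→3  [4 out]
  8: a→1  b→8  [2 out]

Answer: DEADLOCK-FREE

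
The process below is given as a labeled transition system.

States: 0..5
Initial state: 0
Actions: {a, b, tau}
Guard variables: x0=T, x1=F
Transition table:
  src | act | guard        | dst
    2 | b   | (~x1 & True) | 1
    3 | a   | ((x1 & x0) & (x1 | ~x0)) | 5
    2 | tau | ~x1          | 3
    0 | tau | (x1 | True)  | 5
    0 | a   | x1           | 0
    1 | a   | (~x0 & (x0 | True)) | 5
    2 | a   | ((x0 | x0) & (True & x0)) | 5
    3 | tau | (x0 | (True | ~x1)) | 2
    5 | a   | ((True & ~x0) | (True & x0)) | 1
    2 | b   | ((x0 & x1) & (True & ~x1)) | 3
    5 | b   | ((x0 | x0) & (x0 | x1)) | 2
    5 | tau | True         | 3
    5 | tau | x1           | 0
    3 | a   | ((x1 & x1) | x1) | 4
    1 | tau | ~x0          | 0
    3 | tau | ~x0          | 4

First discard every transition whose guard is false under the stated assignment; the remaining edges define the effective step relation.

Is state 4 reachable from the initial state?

Answer: UNREACHABLE

Analysis:
8 transition(s) survive guard evaluation.
Layer 0: {0}
Layer 1: {5}  cumulative {0,5}
Layer 2: {1,2,3}  cumulative {0,1,2,3,5}
R = {0,1,2,3,5}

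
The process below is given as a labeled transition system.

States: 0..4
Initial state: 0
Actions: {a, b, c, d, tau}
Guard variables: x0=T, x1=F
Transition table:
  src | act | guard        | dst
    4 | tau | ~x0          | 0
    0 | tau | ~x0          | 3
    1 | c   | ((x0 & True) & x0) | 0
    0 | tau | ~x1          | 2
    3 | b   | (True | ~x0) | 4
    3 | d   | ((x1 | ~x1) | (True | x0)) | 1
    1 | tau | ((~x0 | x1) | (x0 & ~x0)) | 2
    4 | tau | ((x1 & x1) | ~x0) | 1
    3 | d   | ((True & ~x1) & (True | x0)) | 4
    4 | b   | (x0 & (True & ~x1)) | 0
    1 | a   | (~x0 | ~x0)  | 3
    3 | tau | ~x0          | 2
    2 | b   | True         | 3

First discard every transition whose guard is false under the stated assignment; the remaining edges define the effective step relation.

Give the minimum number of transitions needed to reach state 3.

Layered search for 3:
  Layer 0: {0}
  Layer 1: {2}
  Layer 2: {3}
first hit 3 at d=2 via tau·b

Answer: 2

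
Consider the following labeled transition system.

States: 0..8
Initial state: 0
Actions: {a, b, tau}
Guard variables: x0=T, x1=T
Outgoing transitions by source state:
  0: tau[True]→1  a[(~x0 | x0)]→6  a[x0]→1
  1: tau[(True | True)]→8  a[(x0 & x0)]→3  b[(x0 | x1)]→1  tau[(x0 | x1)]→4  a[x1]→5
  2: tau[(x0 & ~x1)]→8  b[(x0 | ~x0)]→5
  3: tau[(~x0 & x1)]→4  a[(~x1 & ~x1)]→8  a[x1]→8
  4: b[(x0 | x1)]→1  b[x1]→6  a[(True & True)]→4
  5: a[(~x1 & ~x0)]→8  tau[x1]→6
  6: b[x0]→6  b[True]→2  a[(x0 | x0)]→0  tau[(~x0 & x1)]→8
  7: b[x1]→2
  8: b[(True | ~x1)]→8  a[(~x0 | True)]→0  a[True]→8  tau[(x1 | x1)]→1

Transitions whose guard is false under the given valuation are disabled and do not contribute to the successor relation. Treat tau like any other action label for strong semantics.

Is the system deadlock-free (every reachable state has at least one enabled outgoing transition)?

Reach set: {0,1,2,3,4,5,6,8}
  0: a→1  a→6  tau→1  [3 out]
  1: a→3  a→5  b→1  tau→4  tau→8  [5 out]
  2: b→5  [1 out]
  3: a→8  [1 out]
  4: a→4  b→1  b→6  [3 out]
  5: tau→6  [1 out]
  6: a→0  b→2  b→6  [3 out]
  8: a→0  a→8  b→8  tau→1  [4 out]

Answer: DEADLOCK-FREE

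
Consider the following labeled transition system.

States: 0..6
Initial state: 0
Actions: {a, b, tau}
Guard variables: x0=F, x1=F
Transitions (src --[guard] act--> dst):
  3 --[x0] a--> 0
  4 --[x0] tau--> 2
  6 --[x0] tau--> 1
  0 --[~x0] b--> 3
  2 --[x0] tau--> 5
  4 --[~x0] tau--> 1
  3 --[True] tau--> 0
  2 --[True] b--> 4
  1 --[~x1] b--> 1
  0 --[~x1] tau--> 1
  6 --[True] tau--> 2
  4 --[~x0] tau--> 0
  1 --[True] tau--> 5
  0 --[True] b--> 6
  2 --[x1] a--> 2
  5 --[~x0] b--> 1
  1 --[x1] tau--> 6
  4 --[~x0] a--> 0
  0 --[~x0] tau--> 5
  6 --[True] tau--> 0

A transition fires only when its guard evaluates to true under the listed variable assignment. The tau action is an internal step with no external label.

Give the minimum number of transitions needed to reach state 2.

Answer: 2

Analysis:
BFS to 2:
  L0 = {0}
  L1 = {1,3,5,6}
  L2 = {2}
2 enters at depth 2; path b·tau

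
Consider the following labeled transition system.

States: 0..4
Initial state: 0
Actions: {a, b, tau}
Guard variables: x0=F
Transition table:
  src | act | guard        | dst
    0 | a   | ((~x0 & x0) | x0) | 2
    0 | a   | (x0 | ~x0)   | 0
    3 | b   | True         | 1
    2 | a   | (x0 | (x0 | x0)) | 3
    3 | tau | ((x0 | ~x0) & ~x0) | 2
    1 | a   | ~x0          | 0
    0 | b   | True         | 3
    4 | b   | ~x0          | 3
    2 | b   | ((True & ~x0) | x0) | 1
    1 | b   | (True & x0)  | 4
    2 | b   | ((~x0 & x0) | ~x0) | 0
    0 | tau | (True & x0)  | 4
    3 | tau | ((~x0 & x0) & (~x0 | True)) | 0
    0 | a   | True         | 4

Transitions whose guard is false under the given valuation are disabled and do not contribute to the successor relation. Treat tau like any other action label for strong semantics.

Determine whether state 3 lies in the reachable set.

9 transition(s) survive guard evaluation.
depth 0: {0}
depth 1: {3,4}  now seen {0,3,4}
depth 2: {1,2}  now seen {0,1,2,3,4}
Reachable = {0,1,2,3,4}
witness 3: b

Answer: REACHABLE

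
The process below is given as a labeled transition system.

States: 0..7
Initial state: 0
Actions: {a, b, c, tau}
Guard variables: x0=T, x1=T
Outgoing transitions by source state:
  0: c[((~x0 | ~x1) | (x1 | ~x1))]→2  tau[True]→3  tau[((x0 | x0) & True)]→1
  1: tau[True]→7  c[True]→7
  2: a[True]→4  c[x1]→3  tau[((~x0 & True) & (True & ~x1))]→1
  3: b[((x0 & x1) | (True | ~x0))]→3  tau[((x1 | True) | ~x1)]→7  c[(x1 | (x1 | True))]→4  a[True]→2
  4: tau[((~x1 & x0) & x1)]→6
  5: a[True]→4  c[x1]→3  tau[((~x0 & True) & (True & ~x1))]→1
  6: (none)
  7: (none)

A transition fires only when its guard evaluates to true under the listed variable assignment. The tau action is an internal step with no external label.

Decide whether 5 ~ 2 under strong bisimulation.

Bisimulation quotient by refinement:
  P[0] = {{0,1,2,3,4,5,6,7}}
  P[1] = {{0,1},{2,5},{3},{4,6,7}}
  P[2] = {{0},{1},{2,5},{3},{4,6,7}}
stable after 3 split(s): 5 block(s)
class of 5: {2,5}; class of 2: {2,5}

Answer: BISIMILAR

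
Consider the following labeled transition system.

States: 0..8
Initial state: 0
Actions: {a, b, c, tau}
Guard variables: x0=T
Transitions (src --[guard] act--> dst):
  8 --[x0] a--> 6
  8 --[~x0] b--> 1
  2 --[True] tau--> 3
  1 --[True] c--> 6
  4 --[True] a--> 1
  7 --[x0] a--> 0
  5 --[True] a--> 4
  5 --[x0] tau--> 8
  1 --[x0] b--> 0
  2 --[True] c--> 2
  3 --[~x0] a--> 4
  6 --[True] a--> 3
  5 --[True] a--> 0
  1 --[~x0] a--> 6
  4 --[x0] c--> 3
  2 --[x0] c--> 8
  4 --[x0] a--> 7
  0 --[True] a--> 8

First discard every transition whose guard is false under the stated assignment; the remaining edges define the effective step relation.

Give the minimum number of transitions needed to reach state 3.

Answer: 3

Analysis:
BFS to 3:
  Layer 0: {0}
  Layer 1: {8}
  Layer 2: {6}
  Layer 3: {3}
first hit 3 at d=3 via a·a·a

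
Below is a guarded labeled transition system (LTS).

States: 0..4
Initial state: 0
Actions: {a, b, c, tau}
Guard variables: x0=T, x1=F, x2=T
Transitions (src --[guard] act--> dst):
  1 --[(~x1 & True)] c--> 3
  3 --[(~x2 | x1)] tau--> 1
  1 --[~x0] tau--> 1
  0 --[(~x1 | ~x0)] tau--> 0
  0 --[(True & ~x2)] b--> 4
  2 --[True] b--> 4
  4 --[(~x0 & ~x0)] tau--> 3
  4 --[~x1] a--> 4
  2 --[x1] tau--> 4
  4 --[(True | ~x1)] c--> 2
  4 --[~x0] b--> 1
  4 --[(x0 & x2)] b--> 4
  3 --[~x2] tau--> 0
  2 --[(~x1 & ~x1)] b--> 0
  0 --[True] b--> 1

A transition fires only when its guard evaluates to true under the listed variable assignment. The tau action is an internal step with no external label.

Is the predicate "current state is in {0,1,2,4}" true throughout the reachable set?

Allowed set {0,1,2,4}
R = {0,1,3}
  0: ok
  1: ok
  3: ✗ unsafe
counterexample path to 3: b·c

Answer: INVARIANT VIOLATED at state 3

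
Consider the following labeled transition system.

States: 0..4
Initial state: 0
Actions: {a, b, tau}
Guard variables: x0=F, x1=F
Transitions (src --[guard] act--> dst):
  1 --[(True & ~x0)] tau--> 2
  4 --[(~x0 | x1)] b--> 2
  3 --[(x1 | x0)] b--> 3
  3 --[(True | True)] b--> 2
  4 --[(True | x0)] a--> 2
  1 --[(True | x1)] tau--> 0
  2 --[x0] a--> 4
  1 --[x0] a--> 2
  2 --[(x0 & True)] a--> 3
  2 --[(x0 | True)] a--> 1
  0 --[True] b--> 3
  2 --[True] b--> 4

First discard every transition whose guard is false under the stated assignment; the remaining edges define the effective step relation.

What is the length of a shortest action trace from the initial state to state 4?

Answer: 3

Analysis:
BFS to 4:
  depth 0: {0}
  depth 1: {3}
  depth 2: {2}
  depth 3: {1,4}
depth(4)=3, e.g. b·b·b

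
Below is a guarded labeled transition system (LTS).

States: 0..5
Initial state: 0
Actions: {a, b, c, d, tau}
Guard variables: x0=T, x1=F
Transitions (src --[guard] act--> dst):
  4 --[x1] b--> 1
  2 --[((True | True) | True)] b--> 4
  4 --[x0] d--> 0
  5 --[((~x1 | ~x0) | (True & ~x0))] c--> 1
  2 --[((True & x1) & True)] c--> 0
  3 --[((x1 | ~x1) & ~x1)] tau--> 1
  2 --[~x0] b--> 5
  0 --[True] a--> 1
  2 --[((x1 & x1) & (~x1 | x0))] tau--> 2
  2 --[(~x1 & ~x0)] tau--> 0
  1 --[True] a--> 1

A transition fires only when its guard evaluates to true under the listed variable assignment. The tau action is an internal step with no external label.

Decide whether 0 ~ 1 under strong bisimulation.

Answer: BISIMILAR

Analysis:
Compute ~ classes (split until stable):
  P[0] = {{0,1,2,3,4,5}}
  P[1] = {{0,1},{2},{3},{4},{5}}
Fixed point at round 2; 5 class(es).
class of 0: {0,1}; class of 1: {0,1}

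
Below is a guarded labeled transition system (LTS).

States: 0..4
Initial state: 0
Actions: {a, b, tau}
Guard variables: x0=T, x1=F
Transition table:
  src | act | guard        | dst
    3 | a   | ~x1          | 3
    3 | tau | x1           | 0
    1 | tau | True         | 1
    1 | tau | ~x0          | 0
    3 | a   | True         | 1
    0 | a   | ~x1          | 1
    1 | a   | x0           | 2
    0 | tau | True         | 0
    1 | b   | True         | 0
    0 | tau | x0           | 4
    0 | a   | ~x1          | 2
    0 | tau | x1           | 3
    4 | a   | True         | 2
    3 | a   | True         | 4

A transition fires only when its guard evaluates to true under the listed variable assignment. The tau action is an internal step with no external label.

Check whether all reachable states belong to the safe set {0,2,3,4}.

Inv-set: {0,2,3,4}
Reach set: {0,1,2,4}
  0: ✓
  1: ✗ unsafe
  2: ✓
  4: ✓
reach 1 via a — violates

Answer: INVARIANT VIOLATED at state 1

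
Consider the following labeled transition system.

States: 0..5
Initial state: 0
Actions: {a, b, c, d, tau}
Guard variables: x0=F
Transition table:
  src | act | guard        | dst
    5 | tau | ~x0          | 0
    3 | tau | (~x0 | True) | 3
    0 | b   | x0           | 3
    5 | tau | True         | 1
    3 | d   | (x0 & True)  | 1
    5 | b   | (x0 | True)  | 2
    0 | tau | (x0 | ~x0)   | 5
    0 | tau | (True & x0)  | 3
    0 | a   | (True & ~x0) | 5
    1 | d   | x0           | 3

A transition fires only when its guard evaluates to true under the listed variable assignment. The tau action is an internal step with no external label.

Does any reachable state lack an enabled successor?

Reachable = {0,1,2,5}
  0: a→5  tau→5  [2 out]
  1: ∅  [deadlock]
  2: ∅  [deadlock]
  5: b→2  tau→0  tau→1  [3 out]
witness 1: tau·tau

Answer: DEADLOCK at state 1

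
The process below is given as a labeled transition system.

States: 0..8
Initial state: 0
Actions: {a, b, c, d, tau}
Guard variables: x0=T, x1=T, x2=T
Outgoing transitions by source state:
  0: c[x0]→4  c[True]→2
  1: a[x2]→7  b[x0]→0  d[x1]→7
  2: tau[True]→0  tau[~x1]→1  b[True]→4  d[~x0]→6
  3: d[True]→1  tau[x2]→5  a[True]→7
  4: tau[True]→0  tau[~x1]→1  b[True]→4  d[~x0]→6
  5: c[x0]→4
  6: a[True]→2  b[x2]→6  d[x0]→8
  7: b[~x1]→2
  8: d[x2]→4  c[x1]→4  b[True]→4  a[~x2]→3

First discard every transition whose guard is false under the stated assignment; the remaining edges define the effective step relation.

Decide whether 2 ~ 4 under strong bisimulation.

Refine partition for ~:
  P[0] = {{0,1,2,3,4,5,6,7,8}}
  P[1] = {{0,5},{1,6},{2,4},{3},{7},{8}}
  P[2] = {{0,5},{1},{2,4},{3},{6},{7},{8}}
7 equivalence class(es) (converged in 3)
[2]={2,4}  [4]={2,4}

Answer: BISIMILAR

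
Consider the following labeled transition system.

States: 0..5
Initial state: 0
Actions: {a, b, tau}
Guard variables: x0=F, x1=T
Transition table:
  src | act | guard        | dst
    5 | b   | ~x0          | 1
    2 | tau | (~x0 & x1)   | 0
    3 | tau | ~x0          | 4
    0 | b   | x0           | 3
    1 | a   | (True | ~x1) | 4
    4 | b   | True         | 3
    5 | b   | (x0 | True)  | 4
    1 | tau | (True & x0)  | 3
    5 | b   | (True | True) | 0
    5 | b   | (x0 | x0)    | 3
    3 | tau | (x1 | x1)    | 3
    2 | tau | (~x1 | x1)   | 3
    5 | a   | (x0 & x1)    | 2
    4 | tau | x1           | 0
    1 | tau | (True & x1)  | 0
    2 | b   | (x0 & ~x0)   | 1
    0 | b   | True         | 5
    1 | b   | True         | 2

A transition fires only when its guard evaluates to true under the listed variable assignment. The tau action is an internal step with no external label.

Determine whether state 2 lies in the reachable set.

Guard filter leaves 13 enabled edge(s).
L0 = {0}
L1 = {5}  now seen {0,5}
L2 = {1,4}  now seen {0,1,4,5}
L3 = {2,3}  now seen {0,1,2,3,4,5}
Reach set: {0,1,2,3,4,5}
witness 2: b·b·b

Answer: REACHABLE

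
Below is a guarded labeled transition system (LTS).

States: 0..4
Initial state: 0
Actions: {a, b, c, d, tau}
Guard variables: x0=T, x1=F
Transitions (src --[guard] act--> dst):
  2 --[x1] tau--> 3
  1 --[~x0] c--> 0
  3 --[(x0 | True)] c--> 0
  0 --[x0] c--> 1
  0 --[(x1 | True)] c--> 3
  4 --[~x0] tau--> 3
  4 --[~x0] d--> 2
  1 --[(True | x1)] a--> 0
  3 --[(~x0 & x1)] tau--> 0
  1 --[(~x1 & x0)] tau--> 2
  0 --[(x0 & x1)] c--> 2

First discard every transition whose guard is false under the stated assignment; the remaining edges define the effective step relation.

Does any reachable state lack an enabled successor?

Answer: DEADLOCK at state 2

Analysis:
Reachable = {0,1,2,3}
  0: c→1  c→3  [2 exit(s)]
  1: a→0  tau→2  [2 exit(s)]
  2: ∅  [STUCK]
  3: c→0  [1 exit(s)]
trace reaching 2: c·tau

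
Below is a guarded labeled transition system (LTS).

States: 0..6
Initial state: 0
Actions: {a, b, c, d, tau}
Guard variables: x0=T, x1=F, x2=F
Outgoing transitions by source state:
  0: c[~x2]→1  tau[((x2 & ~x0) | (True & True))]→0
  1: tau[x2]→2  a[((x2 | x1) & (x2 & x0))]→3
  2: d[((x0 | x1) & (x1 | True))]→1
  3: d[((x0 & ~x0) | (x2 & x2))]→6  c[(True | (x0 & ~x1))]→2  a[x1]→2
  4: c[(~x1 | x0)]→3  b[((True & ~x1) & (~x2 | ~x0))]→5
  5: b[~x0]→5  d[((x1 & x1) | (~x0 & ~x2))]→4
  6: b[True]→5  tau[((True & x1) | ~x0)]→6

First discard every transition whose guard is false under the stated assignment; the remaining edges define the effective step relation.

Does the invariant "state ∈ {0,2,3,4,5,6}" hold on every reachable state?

Answer: INVARIANT VIOLATED at state 1

Analysis:
Safe = {0,2,3,4,5,6}
Reachable = {0,1}
  0: ok
  1: ✗ unsafe
counterexample path to 1: c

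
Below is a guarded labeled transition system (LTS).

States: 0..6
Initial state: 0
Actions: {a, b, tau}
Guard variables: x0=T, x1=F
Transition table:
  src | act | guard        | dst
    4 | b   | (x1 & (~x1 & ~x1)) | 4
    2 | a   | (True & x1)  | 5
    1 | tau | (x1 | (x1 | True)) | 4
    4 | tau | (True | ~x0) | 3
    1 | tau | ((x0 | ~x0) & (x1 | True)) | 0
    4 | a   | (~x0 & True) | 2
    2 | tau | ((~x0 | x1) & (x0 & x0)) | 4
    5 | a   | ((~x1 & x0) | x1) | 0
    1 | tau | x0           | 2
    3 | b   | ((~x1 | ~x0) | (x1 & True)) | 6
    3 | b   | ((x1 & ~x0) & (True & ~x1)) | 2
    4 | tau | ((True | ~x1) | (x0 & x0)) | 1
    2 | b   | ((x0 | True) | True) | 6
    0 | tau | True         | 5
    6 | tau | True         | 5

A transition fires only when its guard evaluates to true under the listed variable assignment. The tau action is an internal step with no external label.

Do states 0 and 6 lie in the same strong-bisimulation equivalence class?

Answer: BISIMILAR

Analysis:
Compute ~ classes (split until stable):
  round 0: {{0,1,2,3,4,5,6}}
  round 1: {{0,1,4,6},{2,3},{5}}
  round 2: {{0,6},{1,4},{2,3},{5}}
  round 3: {{0,6},{1},{2,3},{4},{5}}
stable after 4 split(s): 5 block(s)
[0]={0,6}  [6]={0,6}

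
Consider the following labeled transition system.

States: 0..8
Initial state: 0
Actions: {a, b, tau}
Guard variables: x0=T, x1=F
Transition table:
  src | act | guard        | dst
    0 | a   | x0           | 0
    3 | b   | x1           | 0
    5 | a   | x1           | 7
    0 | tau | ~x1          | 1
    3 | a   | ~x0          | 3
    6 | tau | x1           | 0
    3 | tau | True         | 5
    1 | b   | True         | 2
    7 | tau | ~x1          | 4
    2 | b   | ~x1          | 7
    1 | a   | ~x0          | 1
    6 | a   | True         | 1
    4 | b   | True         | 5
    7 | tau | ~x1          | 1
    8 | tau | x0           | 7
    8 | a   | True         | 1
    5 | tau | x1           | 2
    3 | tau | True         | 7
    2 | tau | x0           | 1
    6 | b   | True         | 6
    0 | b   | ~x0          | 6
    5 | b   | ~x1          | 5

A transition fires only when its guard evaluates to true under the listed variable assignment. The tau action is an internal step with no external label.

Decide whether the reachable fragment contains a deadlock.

Reach set: {0,1,2,4,5,7}
  0: a→0  tau→1  [deg 2]
  1: b→2  [deg 1]
  2: b→7  tau→1  [deg 2]
  4: b→5  [deg 1]
  5: b→5  [deg 1]
  7: tau→1  tau→4  [deg 2]

Answer: DEADLOCK-FREE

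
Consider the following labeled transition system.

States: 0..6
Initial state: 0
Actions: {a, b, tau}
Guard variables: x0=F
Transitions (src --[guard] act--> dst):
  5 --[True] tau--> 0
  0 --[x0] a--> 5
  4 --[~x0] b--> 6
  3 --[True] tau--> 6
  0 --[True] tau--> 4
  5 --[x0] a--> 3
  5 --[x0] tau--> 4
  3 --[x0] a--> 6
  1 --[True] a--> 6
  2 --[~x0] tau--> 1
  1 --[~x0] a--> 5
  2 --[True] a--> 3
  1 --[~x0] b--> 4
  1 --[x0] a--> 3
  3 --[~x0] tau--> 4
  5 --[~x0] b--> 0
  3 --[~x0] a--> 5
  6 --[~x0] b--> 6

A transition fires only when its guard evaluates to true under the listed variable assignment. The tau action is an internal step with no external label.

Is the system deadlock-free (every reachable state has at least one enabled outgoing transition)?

Reach set: {0,4,6}
  0: tau→4  [1 out]
  4: b→6  [1 out]
  6: b→6  [1 out]

Answer: DEADLOCK-FREE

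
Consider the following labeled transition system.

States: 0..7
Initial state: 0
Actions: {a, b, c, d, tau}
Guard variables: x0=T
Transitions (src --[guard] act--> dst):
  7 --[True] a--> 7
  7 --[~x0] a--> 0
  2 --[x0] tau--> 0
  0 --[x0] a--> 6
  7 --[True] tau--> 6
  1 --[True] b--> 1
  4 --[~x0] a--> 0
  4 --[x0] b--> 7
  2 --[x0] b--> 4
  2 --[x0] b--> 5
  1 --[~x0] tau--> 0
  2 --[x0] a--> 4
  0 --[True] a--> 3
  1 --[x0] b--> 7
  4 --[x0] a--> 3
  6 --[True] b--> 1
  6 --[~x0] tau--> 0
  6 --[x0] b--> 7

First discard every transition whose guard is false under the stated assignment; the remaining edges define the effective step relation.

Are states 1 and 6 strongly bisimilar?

Answer: BISIMILAR

Working:
Bisimulation quotient by refinement:
  round 0: {{0,1,2,3,4,5,6,7}}
  round 1: {{0},{1,6},{2},{3,5},{4},{7}}
stable after 2 split(s): 6 block(s)
1∈{1,6}, 6∈{1,6}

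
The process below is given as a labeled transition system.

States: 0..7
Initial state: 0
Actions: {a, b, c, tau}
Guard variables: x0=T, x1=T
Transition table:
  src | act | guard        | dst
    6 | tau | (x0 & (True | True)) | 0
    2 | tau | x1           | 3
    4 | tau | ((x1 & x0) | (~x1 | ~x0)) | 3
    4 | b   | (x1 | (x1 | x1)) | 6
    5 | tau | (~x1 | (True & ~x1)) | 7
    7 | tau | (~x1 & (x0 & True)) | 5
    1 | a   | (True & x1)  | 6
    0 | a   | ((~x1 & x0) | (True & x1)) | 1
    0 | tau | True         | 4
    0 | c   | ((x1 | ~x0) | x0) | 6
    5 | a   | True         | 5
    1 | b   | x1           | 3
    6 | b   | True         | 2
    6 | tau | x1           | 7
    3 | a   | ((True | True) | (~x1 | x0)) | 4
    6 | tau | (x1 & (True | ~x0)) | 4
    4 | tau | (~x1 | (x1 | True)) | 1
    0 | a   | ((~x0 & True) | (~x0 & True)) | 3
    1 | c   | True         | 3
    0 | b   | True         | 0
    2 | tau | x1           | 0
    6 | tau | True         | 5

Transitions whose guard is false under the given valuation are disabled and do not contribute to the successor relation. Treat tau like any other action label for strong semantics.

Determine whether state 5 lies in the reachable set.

After dropping false guards: 19 live edges.
depth 0: {0}
depth 1: {1,4,6}  total {0,1,4,6}
depth 2: {2,3,5,7}  total {0,1,2,3,4,5,6,7}
R = {0,1,2,3,4,5,6,7}
Path to 5: c·tau

Answer: REACHABLE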